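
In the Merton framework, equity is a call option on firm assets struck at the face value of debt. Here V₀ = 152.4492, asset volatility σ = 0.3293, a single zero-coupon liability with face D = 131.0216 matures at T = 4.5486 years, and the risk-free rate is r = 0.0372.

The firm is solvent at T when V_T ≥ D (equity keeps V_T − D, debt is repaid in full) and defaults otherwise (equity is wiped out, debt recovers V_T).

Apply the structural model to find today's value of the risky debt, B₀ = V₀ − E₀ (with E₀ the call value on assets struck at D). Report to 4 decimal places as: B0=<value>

Apply the equity-as-call identities (strike 131.0216, horizon 4.5486 years):
d₁ = [ln(V₀/D) + (r + σ²/2)T] / (σ√T)
   = [ln(152.4492/131.0216) + (0.0372 + 0.5·0.3293²)·4.5486] / (0.3293·√4.5486)
   = [0.151469 + 0.415830] / 0.702313 = 0.807758
d₂ = d₁ − σ√T = 0.807758 − 0.702313 = 0.105445
N(d₁) = 0.790385,  N(d₂) = 0.541989,  e^(−rT) = 0.844333
E₀ = V₀·N(d₁) − D·e^(−rT)·N(d₂)
   = 152.4492·0.790385 − 131.0216·0.844333·0.541989 = 60.535577
B₀ = V₀ − E₀ = 152.4492 − 60.535577 = 91.913623

B0=91.9136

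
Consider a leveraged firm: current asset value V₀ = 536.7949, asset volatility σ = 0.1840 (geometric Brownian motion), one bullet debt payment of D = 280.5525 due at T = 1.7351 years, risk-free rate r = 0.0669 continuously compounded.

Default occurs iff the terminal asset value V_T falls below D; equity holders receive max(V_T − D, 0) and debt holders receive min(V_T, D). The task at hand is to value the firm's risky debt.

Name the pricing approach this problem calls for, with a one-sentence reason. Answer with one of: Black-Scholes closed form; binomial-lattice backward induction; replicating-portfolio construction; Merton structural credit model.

Key observation: a levered firm with one bullet debt due at 1.7351 years is the canonical structural-credit setup: equity is a call on the firm's assets struck at the face value.

framework: Merton structural credit model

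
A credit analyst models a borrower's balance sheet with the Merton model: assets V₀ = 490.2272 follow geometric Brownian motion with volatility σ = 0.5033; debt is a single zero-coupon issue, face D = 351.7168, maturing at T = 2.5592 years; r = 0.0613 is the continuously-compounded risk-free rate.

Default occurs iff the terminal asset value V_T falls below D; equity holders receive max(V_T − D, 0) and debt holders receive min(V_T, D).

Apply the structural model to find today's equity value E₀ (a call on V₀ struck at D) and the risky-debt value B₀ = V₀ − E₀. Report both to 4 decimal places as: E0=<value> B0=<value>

Work the structural quantities from V₀ = 490.2272 against face 351.7168:
d₁ = [ln(V₀/D) + (r + σ²/2)T] / (σ√T)
   = [ln(490.2272/351.7168) + (0.0613 + 0.5·0.5033²)·2.5592] / (0.5033·√2.5592)
   = [0.332043 + 0.481016] / 0.805154 = 1.009817
d₂ = d₁ − σ√T = 1.009817 − 0.805154 = 0.204663
N(d₁) = 0.843708,  N(d₂) = 0.581082,  e^(−rT) = 0.854808
E₀ = V₀·N(d₁) − D·e^(−rT)·N(d₂)
   = 490.2272·0.843708 − 351.7168·0.854808·0.581082 = 238.906397
B₀ = V₀ − E₀ = 490.2272 − 238.906397 = 251.320803

E0=238.9064 B0=251.3208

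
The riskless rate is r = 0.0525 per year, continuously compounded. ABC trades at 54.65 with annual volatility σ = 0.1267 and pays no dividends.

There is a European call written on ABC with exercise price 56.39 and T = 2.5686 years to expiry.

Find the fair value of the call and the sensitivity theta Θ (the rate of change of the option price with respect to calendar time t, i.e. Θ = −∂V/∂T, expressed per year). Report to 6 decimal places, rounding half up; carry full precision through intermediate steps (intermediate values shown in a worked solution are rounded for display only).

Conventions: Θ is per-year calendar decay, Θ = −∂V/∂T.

σ√T = 0.1267·√2.5686 = 0.203060
d₁ = (ln(S/K) + (r+σ²/2)T) / (σ√T) = (ln(54.65/56.39) + (0.0525+0.1267²/2)·2.5686) / 0.203060 = (-0.031343 + 0.155468) / 0.203060 = 0.611275
d₂ = d₁ − σ√T = 0.611275 − 0.203060 = 0.408215
e^{−rT} = 0.873846
N(d₁) = 0.729491,  N(d₂) = 0.658442
Call price V = S·N(d₁) − K·e^{−rT}·N(d₂) = 39.866693 − 32.445489 = 7.421204
φ(d₁) = (1/√(2π))·e^{−d₁²/2} = 0.330957
Θ = −S·φ(d₁)·σ/(2√T) − r·K·e^{−rT}·N(d₂) = −0.714924 − 1.703388 = -2.418312

price = 7.421204
Θ = -2.418312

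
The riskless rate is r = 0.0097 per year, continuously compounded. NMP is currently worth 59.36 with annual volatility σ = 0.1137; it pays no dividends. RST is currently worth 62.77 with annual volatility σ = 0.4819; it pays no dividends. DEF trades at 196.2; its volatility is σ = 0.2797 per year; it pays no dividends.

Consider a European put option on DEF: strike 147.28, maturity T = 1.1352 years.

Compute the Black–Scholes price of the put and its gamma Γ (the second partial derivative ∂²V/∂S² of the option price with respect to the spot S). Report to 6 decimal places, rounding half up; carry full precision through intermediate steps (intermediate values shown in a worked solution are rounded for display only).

σ√T = 0.2797·√1.1352 = 0.298009
d₁ = (ln(S/K) + (r+σ²/2)T) / (σ√T) = (ln(196.2/147.28) + (0.0097+0.2797²/2)·1.1352) / 0.298009 = (0.286799 + 0.055416) / 0.298009 = 1.148340
d₂ = d₁ − σ√T = 1.148340 − 0.298009 = 0.850331
e^{−rT} = 0.989049
N(−d₁) = 0.125414,  N(−d₂) = 0.197570
Put price V = K·e^{−rT}·N(−d₂) − S·N(−d₁) = 28.779528 − 24.606263 = 4.173265
φ(d₁) = (1/√(2π))·e^{−d₁²/2} = 0.206330
Γ = φ(d₁) / (S·σ·√T) = 0.003529

price = 4.173265
Γ = 0.003529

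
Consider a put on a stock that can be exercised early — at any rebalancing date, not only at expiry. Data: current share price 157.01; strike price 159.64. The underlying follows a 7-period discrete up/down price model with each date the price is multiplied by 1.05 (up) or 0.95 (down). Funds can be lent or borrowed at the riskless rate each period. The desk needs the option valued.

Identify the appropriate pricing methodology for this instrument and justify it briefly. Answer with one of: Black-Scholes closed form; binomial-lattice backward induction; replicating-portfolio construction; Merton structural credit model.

framework: binomial-lattice backward induction

Key observation: early exercise of the strike-159.64 put must be checked at each of the 7 dates (spot 157.01), which forces a node-by-node comparison of intrinsic and continuation value backward from expiry.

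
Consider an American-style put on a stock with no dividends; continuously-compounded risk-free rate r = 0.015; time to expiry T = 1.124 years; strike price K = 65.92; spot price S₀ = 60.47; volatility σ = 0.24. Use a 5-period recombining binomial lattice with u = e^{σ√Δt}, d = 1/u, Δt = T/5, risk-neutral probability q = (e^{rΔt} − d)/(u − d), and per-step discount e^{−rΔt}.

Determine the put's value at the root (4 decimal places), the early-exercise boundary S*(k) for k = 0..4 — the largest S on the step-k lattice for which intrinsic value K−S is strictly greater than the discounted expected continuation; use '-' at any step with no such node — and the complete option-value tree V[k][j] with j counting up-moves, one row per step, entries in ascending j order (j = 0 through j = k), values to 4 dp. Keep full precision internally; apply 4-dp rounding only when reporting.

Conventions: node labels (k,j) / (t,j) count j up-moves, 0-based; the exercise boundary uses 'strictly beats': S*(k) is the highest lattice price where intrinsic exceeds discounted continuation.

price = 8.8459
boundary = - - 48.1617 42.9816 48.1617
tree:
8.8459
12.8177 4.7134
17.7583 7.6897 1.6033
22.9384 12.0563 3.1322 0.0000
27.5613 17.7583 6.1189 0.0000 0.0000
31.6870 22.9384 11.9539 0.0000 0.0000 0.0000

params: Δt=0.22480 u=1.12052 d=0.89244 q=0.48639 e^(-rΔt)=0.99663
t_5 payoffs: 31.6870 22.9384 11.9539 0.0000 0.0000 0.0000
t_4: node(4,0) S=38.3587 payoff=27.5613 vs cont=27.3394 → 27.5613 [stop]  node(4,1) S=48.1617 payoff=17.7583 vs cont=17.5364 → 17.7583 [stop]  node(4,2) S=60.4700 payoff=5.4500 vs cont=6.1189 → 6.1189 [wait]  node(4,3) S=75.9238 payoff=0.0000 vs cont=0.0000 → 0.0000 [wait]  node(4,4) S=95.3270 payoff=0.0000 vs cont=0.0000 → 0.0000 [wait]  ⇒ S*(4)=48.1617
t_3: node(3,0) S=42.9816 payoff=22.9384 vs cont=22.7164 → 22.9384 [stop]  node(3,1) S=53.9661 payoff=11.9539 vs cont=12.0563 → 12.0563 [wait]  node(3,2) S=67.7577 payoff=0.0000 vs cont=3.1322 → 3.1322 [wait]  node(3,3) S=85.0740 payoff=0.0000 vs cont=0.0000 → 0.0000 [wait]  ⇒ S*(3)=42.9816
t_2: node(2,0) S=48.1617 payoff=17.7583 vs cont=17.5860 → 17.7583 [stop]  node(2,1) S=60.4700 payoff=5.4500 vs cont=7.6897 → 7.6897 [wait]  node(2,2) S=75.9238 payoff=0.0000 vs cont=1.6033 → 1.6033 [wait]  ⇒ S*(2)=48.1617
t_1: node(1,0) S=53.9661 payoff=11.9539 vs cont=12.8177 → 12.8177 [wait]  node(1,1) S=67.7577 payoff=0.0000 vs cont=4.7134 → 4.7134 [wait]  ⇒ S*(1)=-
t_0: node(0,0) S=60.4700 payoff=5.4500 vs cont=8.8459 → 8.8459 [wait]  ⇒ S*(0)=-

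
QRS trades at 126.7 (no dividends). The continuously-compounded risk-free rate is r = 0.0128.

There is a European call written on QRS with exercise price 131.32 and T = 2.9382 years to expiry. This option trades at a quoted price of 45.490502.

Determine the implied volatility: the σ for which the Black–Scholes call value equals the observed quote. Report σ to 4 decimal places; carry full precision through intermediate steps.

At σ = 0.5432 the Black–Scholes value reproduces the quote:
σ√T = 0.5432·√2.9382 = 0.931109
d₁ = (ln(S/K) + (r+σ²/2)T) / (σ√T) = (ln(126.7/131.32) + (0.0128+0.5432²/2)·2.9382) / 0.931109 = (-0.035815 + 0.471091) / 0.931109 = 0.467481
d₂ = d₁ − σ√T = 0.467481 − 0.931109 = -0.463628
e^{−rT} = 0.963089
N(d₁) = 0.679922,  N(d₂) = 0.321457
V = S·N(d₁) − K·e^{−rT}·N(d₂) = 86.146135 − 40.655633 = 45.490502 (matching the quote); vega is positive throughout, so no other σ reproduces this price

sigma = 0.5432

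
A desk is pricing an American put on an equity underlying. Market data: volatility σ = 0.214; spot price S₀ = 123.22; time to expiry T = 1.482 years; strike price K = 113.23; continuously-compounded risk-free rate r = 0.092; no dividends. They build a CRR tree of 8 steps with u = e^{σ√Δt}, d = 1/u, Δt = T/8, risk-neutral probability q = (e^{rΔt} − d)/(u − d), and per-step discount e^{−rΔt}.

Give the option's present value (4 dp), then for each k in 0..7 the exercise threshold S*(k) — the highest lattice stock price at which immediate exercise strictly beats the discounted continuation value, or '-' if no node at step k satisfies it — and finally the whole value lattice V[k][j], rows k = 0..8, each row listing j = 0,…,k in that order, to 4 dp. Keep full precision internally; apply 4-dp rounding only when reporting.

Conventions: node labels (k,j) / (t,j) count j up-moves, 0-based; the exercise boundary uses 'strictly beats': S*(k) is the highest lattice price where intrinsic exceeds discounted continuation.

params: Δt=0.18525 u=1.09648 d=0.91201 q=0.57017 e^(-rΔt)=0.98310
t_8 payoffs: 54.2549 42.3258 27.9838 10.7408 0.0000 0.0000 0.0000 0.0000 0.0000
t_7: node(7,0) S=64.6651 payoff=48.5649 vs cont=46.6514 → 48.5649 [stop]  node(7,1) S=77.7451 payoff=35.4849 vs cont=33.5714 → 35.4849 [stop]  node(7,2) S=93.4709 payoff=19.7591 vs cont=17.8457 → 19.7591 [stop]  node(7,3) S=112.3776 payoff=0.8524 vs cont=4.5387 → 4.5387 [wait]  node(7,4) S=135.1085 payoff=0.0000 vs cont=0.0000 → 0.0000 [wait]  node(7,5) S=162.4374 payoff=0.0000 vs cont=0.0000 → 0.0000 [wait]  node(7,6) S=195.2941 payoff=0.0000 vs cont=0.0000 → 0.0000 [wait]  node(7,7) S=234.7969 payoff=0.0000 vs cont=0.0000 → 0.0000 [wait]  ⇒ S*(7)=93.4709
t_6: node(6,0) S=70.9042 payoff=42.3258 vs cont=40.4124 → 42.3258 [stop]  node(6,1) S=85.2462 payoff=27.9838 vs cont=26.0704 → 27.9838 [stop]  node(6,2) S=102.4892 payoff=10.7408 vs cont=10.8937 → 10.8937 [wait]  node(6,3) S=123.2200 payoff=0.0000 vs cont=1.9179 → 1.9179 [wait]  node(6,4) S=148.1441 payoff=0.0000 vs cont=0.0000 → 0.0000 [wait]  node(6,5) S=178.1097 payoff=0.0000 vs cont=0.0000 → 0.0000 [wait]  node(6,6) S=214.1365 payoff=0.0000 vs cont=0.0000 → 0.0000 [wait]  ⇒ S*(6)=85.2462
t_5: node(5,0) S=77.7451 payoff=35.4849 vs cont=33.5714 → 35.4849 [stop]  node(5,1) S=93.4709 payoff=19.7591 vs cont=17.9314 → 19.7591 [stop]  node(5,2) S=112.3776 payoff=0.8524 vs cont=5.6784 → 5.6784 [wait]  node(5,3) S=135.1085 payoff=0.0000 vs cont=0.8105 → 0.8105 [wait]  node(5,4) S=162.4374 payoff=0.0000 vs cont=0.0000 → 0.0000 [wait]  node(5,5) S=195.2941 payoff=0.0000 vs cont=0.0000 → 0.0000 [wait]  ⇒ S*(5)=93.4709
t_4: node(4,0) S=85.2462 payoff=27.9838 vs cont=26.0704 → 27.9838 [stop]  node(4,1) S=102.4892 payoff=10.7408 vs cont=11.5325 → 11.5325 [wait]  node(4,2) S=123.2200 payoff=0.0000 vs cont=2.8538 → 2.8538 [wait]  node(4,3) S=148.1441 payoff=0.0000 vs cont=0.3425 → 0.3425 [wait]  node(4,4) S=178.1097 payoff=0.0000 vs cont=0.0000 → 0.0000 [wait]  ⇒ S*(4)=85.2462
t_3: node(3,0) S=93.4709 payoff=19.7591 vs cont=18.2894 → 19.7591 [stop]  node(3,1) S=112.3776 payoff=0.8524 vs cont=6.4729 → 6.4729 [wait]  node(3,2) S=135.1085 payoff=0.0000 vs cont=1.3979 → 1.3979 [wait]  node(3,3) S=162.4374 payoff=0.0000 vs cont=0.1447 → 0.1447 [wait]  ⇒ S*(3)=93.4709
t_2: node(2,0) S=102.4892 payoff=10.7408 vs cont=11.9779 → 11.9779 [wait]  node(2,1) S=123.2200 payoff=0.0000 vs cont=3.5188 → 3.5188 [wait]  node(2,2) S=148.1441 payoff=0.0000 vs cont=0.6718 → 0.6718 [wait]  ⇒ S*(2)=-
t_1: node(1,0) S=112.3776 payoff=0.8524 vs cont=7.0339 → 7.0339 [wait]  node(1,1) S=135.1085 payoff=0.0000 vs cont=1.8635 → 1.8635 [wait]  ⇒ S*(1)=-
t_0: node(0,0) S=123.2200 payoff=0.0000 vs cont=4.0169 → 4.0169 [wait]  ⇒ S*(0)=-

price = 4.0169
boundary = - - - 93.4709 85.2462 93.4709 85.2462 93.4709
tree:
4.0169
7.0339 1.8635
11.9779 3.5188 0.6718
19.7591 6.4729 1.3979 0.1447
27.9838 11.5325 2.8538 0.3425 0.0000
35.4849 19.7591 5.6784 0.8105 0.0000 0.0000
42.3258 27.9838 10.8937 1.9179 0.0000 0.0000 0.0000
48.5649 35.4849 19.7591 4.5387 0.0000 0.0000 0.0000 0.0000
54.2549 42.3258 27.9838 10.7408 0.0000 0.0000 0.0000 0.0000 0.0000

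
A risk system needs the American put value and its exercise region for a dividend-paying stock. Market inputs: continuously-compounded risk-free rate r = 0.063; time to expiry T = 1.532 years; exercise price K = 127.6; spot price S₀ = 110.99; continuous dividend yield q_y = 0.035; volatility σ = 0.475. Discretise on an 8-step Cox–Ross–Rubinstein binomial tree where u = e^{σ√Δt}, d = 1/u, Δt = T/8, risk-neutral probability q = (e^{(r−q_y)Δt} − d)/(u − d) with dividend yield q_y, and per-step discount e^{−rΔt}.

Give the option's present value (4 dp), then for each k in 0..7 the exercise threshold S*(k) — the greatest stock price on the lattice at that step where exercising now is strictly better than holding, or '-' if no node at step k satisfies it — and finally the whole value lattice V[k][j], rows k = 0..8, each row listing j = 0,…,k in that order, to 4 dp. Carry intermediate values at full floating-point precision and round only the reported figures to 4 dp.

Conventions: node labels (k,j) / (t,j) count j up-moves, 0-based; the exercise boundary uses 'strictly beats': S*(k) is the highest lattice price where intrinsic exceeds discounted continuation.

Δt=0.19150  u=1.23104  d=0.81232  q=0.46106  discount=0.98801
step 8 (expiry): payoffs max(K−S,0) = 106.5577 95.7110 79.2732 54.3621 16.6100 0.0000 0.0000 0.0000 0.0000
step 7: (k=7,j=0): S=25.9040, K−S=101.6960, hold=100.3389 ⇒ V=101.6960 exercise | (k=7,j=1): S=39.2567, K−S=88.3433, hold=87.0753 ⇒ V=88.3433 exercise | (k=7,j=2): S=59.4925, K−S=68.1075, hold=66.9748 ⇒ V=68.1075 exercise | (k=7,j=3): S=90.1592, K−S=37.4408, hold=36.5129 ⇒ V=37.4408 exercise | (k=7,j=4): S=136.6337, K−S=0.0000, hold=8.8444 ⇒ V=8.8444 continue | (k=7,j=5): S=207.0645, K−S=0.0000, hold=0.0000 ⇒ V=0.0000 continue | (k=7,j=6): S=313.8004, K−S=0.0000, hold=0.0000 ⇒ V=0.0000 continue | (k=7,j=7): S=475.5556, K−S=0.0000, hold=0.0000 ⇒ V=0.0000 continue  boundary S*=90.1592
step 6: (k=6,j=0): S=31.8890, K−S=95.7110, hold=94.3939 ⇒ V=95.7110 exercise | (k=6,j=1): S=48.3268, K−S=79.2732, hold=78.0658 ⇒ V=79.2732 exercise | (k=6,j=2): S=73.2379, K−S=54.3621, hold=53.3211 ⇒ V=54.3621 exercise | (k=6,j=3): S=110.9900, K−S=16.6100, hold=23.9653 ⇒ V=23.9653 continue | (k=6,j=4): S=168.2022, K−S=0.0000, hold=4.7095 ⇒ V=4.7095 continue | (k=6,j=5): S=254.9057, K−S=0.0000, hold=0.0000 ⇒ V=0.0000 continue | (k=6,j=6): S=386.3024, K−S=0.0000, hold=0.0000 ⇒ V=0.0000 continue  boundary S*=73.2379
step 5: (k=5,j=0): S=39.2567, K−S=88.3433, hold=87.0753 ⇒ V=88.3433 exercise | (k=5,j=1): S=59.4925, K−S=68.1075, hold=66.9748 ⇒ V=68.1075 exercise | (k=5,j=2): S=90.1592, K−S=37.4408, hold=39.8635 ⇒ V=39.8635 continue | (k=5,j=3): S=136.6337, K−S=0.0000, hold=14.9063 ⇒ V=14.9063 continue | (k=5,j=4): S=207.0645, K−S=0.0000, hold=2.5077 ⇒ V=2.5077 continue | (k=5,j=5): S=313.8004, K−S=0.0000, hold=0.0000 ⇒ V=0.0000 continue  boundary S*=59.4925
step 4: (k=4,j=0): S=48.3268, K−S=79.2732, hold=78.0658 ⇒ V=79.2732 exercise | (k=4,j=1): S=73.2379, K−S=54.3621, hold=54.4247 ⇒ V=54.4247 continue | (k=4,j=2): S=110.9900, K−S=16.6100, hold=28.0166 ⇒ V=28.0166 continue | (k=4,j=3): S=168.2022, K−S=0.0000, hold=9.0796 ⇒ V=9.0796 continue | (k=4,j=4): S=254.9057, K−S=0.0000, hold=1.3353 ⇒ V=1.3353 continue  boundary S*=48.3268
step 3: (k=3,j=0): S=59.4925, K−S=68.1075, hold=67.0033 ⇒ V=68.1075 exercise | (k=3,j=1): S=90.1592, K−S=37.4408, hold=41.7424 ⇒ V=41.7424 continue | (k=3,j=2): S=136.6337, K−S=0.0000, hold=19.0542 ⇒ V=19.0542 continue | (k=3,j=3): S=207.0645, K−S=0.0000, hold=5.4429 ⇒ V=5.4429 continue  boundary S*=59.4925
step 2: (k=2,j=0): S=73.2379, K−S=54.3621, hold=55.2806 ⇒ V=55.2806 continue | (k=2,j=1): S=110.9900, K−S=16.6100, hold=30.9066 ⇒ V=30.9066 continue | (k=2,j=2): S=168.2022, K−S=0.0000, hold=12.6254 ⇒ V=12.6254 continue  boundary S*=-
step 1: (k=1,j=0): S=90.1592, K−S=37.4408, hold=43.5146 ⇒ V=43.5146 continue | (k=1,j=1): S=136.6337, K−S=0.0000, hold=22.2083 ⇒ V=22.2083 continue  boundary S*=-
step 0: (k=0,j=0): S=110.9900, K−S=16.6100, hold=33.2871 ⇒ V=33.2871 continue  boundary S*=-

price = 33.2871
boundary = - - - 59.4925 48.3268 59.4925 73.2379 90.1592
tree:
33.2871
43.5146 22.2083
55.2806 30.9066 12.6254
68.1075 41.7424 19.0542 5.4429
79.2732 54.4247 28.0166 9.0796 1.3353
88.3433 68.1075 39.8635 14.9063 2.5077 0.0000
95.7110 79.2732 54.3621 23.9653 4.7095 0.0000 0.0000
101.6960 88.3433 68.1075 37.4408 8.8444 0.0000 0.0000 0.0000
106.5577 95.7110 79.2732 54.3621 16.6100 0.0000 0.0000 0.0000 0.0000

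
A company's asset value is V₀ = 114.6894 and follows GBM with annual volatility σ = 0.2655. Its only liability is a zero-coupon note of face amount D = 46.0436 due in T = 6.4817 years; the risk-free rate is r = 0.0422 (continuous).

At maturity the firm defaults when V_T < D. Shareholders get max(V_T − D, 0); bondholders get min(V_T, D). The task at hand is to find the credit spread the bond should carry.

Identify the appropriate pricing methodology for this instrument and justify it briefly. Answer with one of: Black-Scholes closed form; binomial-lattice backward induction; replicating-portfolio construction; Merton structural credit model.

framework: Merton structural credit model

Key observation: the question is about default risk generated by asset-value dynamics against a debt face of 46.0436 — the structural framework prices exactly that.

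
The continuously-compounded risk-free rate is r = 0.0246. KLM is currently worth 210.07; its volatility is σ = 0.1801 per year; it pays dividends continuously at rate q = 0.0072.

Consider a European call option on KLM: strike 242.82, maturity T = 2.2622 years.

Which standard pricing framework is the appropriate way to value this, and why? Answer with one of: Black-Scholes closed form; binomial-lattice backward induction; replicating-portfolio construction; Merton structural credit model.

Key observation: everything needed for the exact continuous-time valuation of the European call on KLM (strike 242.82) is given, and no feature rules the closed form out.

framework: Black-Scholes closed form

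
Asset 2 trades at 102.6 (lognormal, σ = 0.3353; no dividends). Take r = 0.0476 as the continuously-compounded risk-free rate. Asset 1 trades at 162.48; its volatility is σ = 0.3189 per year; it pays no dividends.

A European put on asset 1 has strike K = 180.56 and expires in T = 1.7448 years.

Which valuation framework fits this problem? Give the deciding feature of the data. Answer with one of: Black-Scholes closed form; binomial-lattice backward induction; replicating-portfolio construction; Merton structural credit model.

framework: Black-Scholes closed form

Key observation: a European claim on asset 1 (strike 180.56) — a lognormal (GBM) underlying with constant rate and volatility — has an exact closed-form value; no lattice or capital structure is involved.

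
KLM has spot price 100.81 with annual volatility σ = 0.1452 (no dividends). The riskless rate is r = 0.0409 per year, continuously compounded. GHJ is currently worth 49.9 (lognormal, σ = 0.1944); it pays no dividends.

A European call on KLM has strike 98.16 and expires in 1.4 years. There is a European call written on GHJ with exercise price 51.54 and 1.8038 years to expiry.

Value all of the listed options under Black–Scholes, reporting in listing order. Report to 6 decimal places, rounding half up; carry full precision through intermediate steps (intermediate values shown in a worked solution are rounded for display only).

[KLM call K=98.16]
σ√T = 0.1452·√1.4 = 0.171803
d₁ = (ln(S/K) + (r+σ²/2)T) / (σ√T) = (ln(100.81/98.16) + (0.0409+0.1452²/2)·1.4) / 0.171803 = (0.026639 + 0.072018) / 0.171803 = 0.574244
d₂ = d₁ − σ√T = 0.574244 − 0.171803 = 0.402441
e^{−rT} = 0.944349
N(d₁) = 0.717099,  N(d₂) = 0.656320
price = S·N(d₁) − K·e^{−rT}·N(d₂) = 72.290728 − 60.839097 = 11.451632
[GHJ call K=51.54]
σ√T = 0.1944·√1.8038 = 0.261090
d₁ = (ln(S/K) + (r+σ²/2)T) / (σ√T) = (ln(49.9/51.54) + (0.0409+0.1944²/2)·1.8038) / 0.261090 = (-0.032337 + 0.107859) / 0.261090 = 0.289257
d₂ = d₁ − σ√T = 0.289257 − 0.261090 = 0.028167
e^{−rT} = 0.928880
N(d₁) = 0.613808,  N(d₂) = 0.511236
price = S·N(d₁) − K·e^{−rT}·N(d₂) = 30.629009 − 24.475144 = 6.153864

price(KLM call K=98.16) = 11.451632
price(GHJ call K=51.54) = 6.153864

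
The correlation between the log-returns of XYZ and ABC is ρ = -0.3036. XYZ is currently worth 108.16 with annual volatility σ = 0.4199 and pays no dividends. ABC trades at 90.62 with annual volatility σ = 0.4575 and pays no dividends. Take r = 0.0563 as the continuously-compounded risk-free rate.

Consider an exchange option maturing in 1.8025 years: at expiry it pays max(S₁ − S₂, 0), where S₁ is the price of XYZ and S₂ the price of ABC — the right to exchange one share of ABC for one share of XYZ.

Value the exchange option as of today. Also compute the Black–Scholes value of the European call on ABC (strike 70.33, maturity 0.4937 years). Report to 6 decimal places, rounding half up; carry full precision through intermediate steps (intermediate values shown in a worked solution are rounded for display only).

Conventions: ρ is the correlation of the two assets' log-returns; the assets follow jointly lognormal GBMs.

σ_eff = √(σ₁² + σ₂² − 2ρσ₁σ₂) = √(0.4199² + 0.4575² − 2·-0.3036·0.4199·0.4575) = 0.708709
d₁ = (ln(S₁/S₂) + (q₂ − q₁ + σ_eff²/2)T) / (σ_eff√T) = (ln(108.16/90.62) + (0.0 − 0.0 + 0.251134)·1.8025) / 0.951493 = 0.661703
d₂ = d₁ − σ_eff√T = 0.661703 − 0.951493 = -0.289789
N(d₁) = 0.745919,  N(d₂) = 0.385989
V = S₁·e^{−q₁T}·N(d₁) − S₂·e^{−q₂T}·N(d₂) = 80.678630 − 34.978298 = 45.700331
[vanilla: ABC call K=70.33]
σ√T = 0.4575·√0.4937 = 0.321457
d₁ = (ln(S/K) + (r+σ²/2)T) / (σ√T) = (ln(90.62/70.33) + (0.0563+0.4575²/2)·0.4937) / 0.321457 = (0.253476 + 0.079463) / 0.321457 = 1.035719
d₂ = d₁ − σ√T = 1.035719 − 0.321457 = 0.714262
e^{−rT} = 0.972587
N(d₁) = 0.849833,  N(d₂) = 0.762468
price = S·N(d₁) − K·e^{−rT}·N(d₂) = 77.011907 − 52.154362 = 24.857545

exchange price = 45.700331
price(ABC call K=70.33) = 24.857545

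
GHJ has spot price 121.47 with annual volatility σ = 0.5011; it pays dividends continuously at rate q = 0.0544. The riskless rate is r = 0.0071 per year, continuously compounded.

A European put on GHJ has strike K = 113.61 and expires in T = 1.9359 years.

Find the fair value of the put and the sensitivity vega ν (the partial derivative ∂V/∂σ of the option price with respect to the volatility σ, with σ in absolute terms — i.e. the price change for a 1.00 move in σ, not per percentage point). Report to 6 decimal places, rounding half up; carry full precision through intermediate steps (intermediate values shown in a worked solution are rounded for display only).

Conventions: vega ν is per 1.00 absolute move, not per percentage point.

σ√T = 0.5011·√1.9359 = 0.697214
d₁ = (ln(S/K) + (r−q+σ²/2)T) / (σ√T) = (ln(121.47/113.61) + (0.0071−0.0544+0.5011²/2)·1.9359) / 0.697214 = (0.066896 + 0.151485) / 0.697214 = 0.313220
d₂ = d₁ − σ√T = 0.313220 − 0.697214 = -0.383994
e^{−rT} = 0.986349
e^{−qT} = 0.900043
N(−d₁) = 0.377057,  N(−d₂) = 0.649508
Put price V = K·e^{−rT}·N(−d₂) − S·e^{−qT}·N(−d₁) = 72.783352 − 41.222944 = 31.560408
φ(d₁) = (1/√(2π))·e^{−d₁²/2} = 0.379845
ν = S·e^{−qT}·φ(d₁)·√T = 57.780345

price = 31.560408
ν = 57.780345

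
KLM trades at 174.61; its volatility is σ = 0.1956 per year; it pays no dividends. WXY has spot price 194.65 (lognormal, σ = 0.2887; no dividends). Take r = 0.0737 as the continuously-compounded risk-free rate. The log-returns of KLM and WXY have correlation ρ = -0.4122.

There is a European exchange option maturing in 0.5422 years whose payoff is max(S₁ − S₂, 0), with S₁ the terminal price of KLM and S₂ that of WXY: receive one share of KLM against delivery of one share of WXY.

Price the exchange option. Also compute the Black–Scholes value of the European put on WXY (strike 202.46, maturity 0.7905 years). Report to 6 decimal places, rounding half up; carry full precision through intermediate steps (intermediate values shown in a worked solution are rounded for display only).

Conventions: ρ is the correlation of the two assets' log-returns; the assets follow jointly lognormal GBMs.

exchange price = 13.543334
price(WXY put K=202.46) = 17.920694

σ_eff = √(σ₁² + σ₂² − 2ρσ₁σ₂) = √(0.1956² + 0.2887² − 2·-0.4122·0.1956·0.2887) = 0.410074
d₁ = (ln(S₁/S₂) + (q₂ − q₁ + σ_eff²/2)T) / (σ_eff√T) = (ln(174.61/194.65) + (0.0 − 0.0 + 0.084080)·0.5422) / 0.301955 = -0.208839
d₂ = d₁ − σ_eff√T = -0.208839 − 0.301955 = -0.510793
N(d₁) = 0.417287,  N(d₂) = 0.304748
V = S₁·e^{−q₁T}·N(d₁) − S₂·e^{−q₂T}·N(d₂) = 72.862510 − 59.319176 = 13.543334
[vanilla: WXY put K=202.46]
σ√T = 0.2887·√0.7905 = 0.256683
d₁ = (ln(S/K) + (r+σ²/2)T) / (σ√T) = (ln(194.65/202.46) + (0.0737+0.2887²/2)·0.7905) / 0.256683 = (-0.039339 + 0.091203) / 0.256683 = 0.202053
d₂ = d₁ − σ√T = 0.202053 − 0.256683 = -0.054630
e^{−rT} = 0.943405
N(−d₁) = 0.419937,  N(−d₂) = 0.521783
price = K·e^{−rT}·N(−d₂) − S·N(−d₁) = 99.661521 − 81.740827 = 17.920694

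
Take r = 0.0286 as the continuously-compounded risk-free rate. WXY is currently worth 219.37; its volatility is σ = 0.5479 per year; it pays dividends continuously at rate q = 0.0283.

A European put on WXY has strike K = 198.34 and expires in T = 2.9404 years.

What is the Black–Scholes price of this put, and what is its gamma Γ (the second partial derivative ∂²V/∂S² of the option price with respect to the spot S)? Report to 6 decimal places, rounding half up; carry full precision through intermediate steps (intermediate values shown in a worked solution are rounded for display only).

price = 60.059087
Γ = 0.001507

σ√T = 0.5479·√2.9404 = 0.939517
d₁ = (ln(S/K) + (r−q+σ²/2)T) / (σ√T) = (ln(219.37/198.34) + (0.0286−0.0283+0.5479²/2)·2.9404) / 0.939517 = (0.100777 + 0.442228) / 0.939517 = 0.577962
d₂ = d₁ − σ√T = 0.577962 − 0.939517 = -0.361555
e^{−rT} = 0.919344
e^{−qT} = 0.920155
N(−d₁) = 0.281645,  N(−d₂) = 0.641158
Put price V = K·e^{−rT}·N(−d₂) − S·e^{−qT}·N(−d₁) = 116.910333 − 56.851246 = 60.059087
φ(d₁) = (1/√(2π))·e^{−d₁²/2} = 0.337578
Γ = e^{−qT}·φ(d₁) / (S·σ·√T) = 0.001507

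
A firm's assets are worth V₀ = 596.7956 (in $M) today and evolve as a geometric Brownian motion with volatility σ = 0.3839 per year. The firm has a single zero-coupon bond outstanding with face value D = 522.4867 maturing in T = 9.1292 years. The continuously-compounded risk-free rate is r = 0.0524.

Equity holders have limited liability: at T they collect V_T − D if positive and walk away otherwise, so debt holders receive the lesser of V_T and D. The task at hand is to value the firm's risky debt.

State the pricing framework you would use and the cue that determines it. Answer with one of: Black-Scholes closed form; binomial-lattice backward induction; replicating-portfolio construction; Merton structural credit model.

framework: Merton structural credit model

Key observation: assets follow a GBM and default happens iff V_T < 522.4867; valuing claims on that split (equity as a call, risky debt as the residual) is the structural model's definition.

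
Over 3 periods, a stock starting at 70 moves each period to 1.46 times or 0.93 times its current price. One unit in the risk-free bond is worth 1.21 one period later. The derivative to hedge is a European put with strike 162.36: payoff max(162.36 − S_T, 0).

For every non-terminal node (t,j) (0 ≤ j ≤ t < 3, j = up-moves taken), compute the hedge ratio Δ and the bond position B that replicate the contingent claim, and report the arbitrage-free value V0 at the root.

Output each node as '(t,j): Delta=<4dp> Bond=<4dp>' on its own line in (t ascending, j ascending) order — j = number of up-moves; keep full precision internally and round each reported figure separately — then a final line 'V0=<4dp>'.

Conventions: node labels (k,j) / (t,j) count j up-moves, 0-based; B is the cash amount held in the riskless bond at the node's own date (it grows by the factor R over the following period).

Arbitrage-free pricing uses the up-move probability p* = (R−d)/(u−d) = 0.5283, discounting each step at R = 1.21.
Terminal payoffs: V(3,0)=106.0550, V(3,1)=73.9672, V(3,2)=23.5928, V(3,3)=0.0000
(2,0): S=60.5430. Δ = (V_up−V_dn)/(S_up−S_dn) = (73.9672−106.0550)/(88.3928−56.3050) = -1.0000. V = [p*·73.9672 + (1−p*)·106.0550]/1.21 = 73.6388. B = V − Δ·S = 134.1818.
(2,1): S=95.0460. Δ = (V_up−V_dn)/(S_up−S_dn) = (23.5928−73.9672)/(138.7672−88.3928) = -1.0000. V = [p*·23.5928 + (1−p*)·73.9672]/1.21 = 39.1358. B = V − Δ·S = 134.1818.
(2,2): S=149.2120. Δ = (V_up−V_dn)/(S_up−S_dn) = (0.0000−23.5928)/(217.8495−138.7672) = -0.2983. V = [p*·0.0000 + (1−p*)·23.5928]/1.21 = 9.1973. B = V − Δ·S = 53.7121.
(1,0): S=65.1000. Δ = (V_up−V_dn)/(S_up−S_dn) = (39.1358−73.6388)/(95.0460−60.5430) = -1.0000. V = [p*·39.1358 + (1−p*)·73.6388]/1.21 = 45.7941. B = V − Δ·S = 110.8941.
(1,1): S=102.2000. Δ = (V_up−V_dn)/(S_up−S_dn) = (9.1973−39.1358)/(149.2120−95.0460) = -0.5527. V = [p*·9.1973 + (1−p*)·39.1358]/1.21 = 19.2721. B = V − Δ·S = 75.7599.
(0,0): S=70.0000. Δ = (V_up−V_dn)/(S_up−S_dn) = (19.2721−45.7941)/(102.2000−65.1000) = -0.7149. V = [p*·19.2721 + (1−p*)·45.7941]/1.21 = 26.2665. B = V − Δ·S = 76.3080.
Verification: the root portfolio costs Δ(0,0)·S0 + B(0,0) = 26.2665, matching V0.

(0,0): Delta=-0.7149 Bond=76.3080
(1,0): Delta=-1.0000 Bond=110.8941
(1,1): Delta=-0.5527 Bond=75.7599
(2,0): Delta=-1.0000 Bond=134.1818
(2,1): Delta=-1.0000 Bond=134.1818
(2,2): Delta=-0.2983 Bond=53.7121
V0=26.2665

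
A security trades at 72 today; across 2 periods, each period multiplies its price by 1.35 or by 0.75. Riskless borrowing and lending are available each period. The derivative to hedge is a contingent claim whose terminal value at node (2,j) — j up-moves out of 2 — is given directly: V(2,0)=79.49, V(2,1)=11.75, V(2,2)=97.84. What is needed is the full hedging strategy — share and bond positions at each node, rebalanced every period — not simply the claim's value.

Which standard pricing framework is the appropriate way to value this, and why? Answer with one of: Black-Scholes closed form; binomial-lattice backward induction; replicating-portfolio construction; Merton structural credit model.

framework: replicating-portfolio construction

Key observation: what is demanded is not a single number but the (Δ, B) position at each node of the 1.35/0.75 tree starting at 72; constructing those positions is the replicating-portfolio method.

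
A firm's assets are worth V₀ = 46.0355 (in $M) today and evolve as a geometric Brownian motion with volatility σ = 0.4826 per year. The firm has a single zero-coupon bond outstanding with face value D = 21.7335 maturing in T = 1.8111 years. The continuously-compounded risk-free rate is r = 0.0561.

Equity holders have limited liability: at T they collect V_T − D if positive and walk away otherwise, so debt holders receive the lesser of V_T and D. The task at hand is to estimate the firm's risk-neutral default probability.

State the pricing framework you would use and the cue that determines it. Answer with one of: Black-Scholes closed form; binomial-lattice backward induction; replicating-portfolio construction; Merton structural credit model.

framework: Merton structural credit model

Key observation: with the firm-asset dynamics (V₀ = 46.0355) and a single zero-coupon liability of face 21.7335 given, debt value, spread, and default probability all derive from the option view of the balance sheet.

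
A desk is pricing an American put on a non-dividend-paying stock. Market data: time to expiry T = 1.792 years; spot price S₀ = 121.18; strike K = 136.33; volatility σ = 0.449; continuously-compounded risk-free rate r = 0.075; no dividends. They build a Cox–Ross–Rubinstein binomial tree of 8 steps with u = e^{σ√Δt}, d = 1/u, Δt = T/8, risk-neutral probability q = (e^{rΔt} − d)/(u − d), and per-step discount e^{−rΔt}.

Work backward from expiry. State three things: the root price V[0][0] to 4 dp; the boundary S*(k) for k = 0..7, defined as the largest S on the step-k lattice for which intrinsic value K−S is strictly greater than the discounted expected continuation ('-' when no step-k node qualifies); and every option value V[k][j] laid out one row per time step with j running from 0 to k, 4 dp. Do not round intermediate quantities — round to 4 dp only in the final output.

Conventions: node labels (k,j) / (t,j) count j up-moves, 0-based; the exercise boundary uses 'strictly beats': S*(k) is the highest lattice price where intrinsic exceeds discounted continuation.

price = 31.0950
boundary = - - 79.2229 64.0562 79.2229 64.0562 79.2229 97.9808
tree:
31.0950
42.7795 19.8513
57.1071 29.1543 10.7284
72.2738 41.5371 17.1064 4.3736
84.5370 57.1071 26.5581 7.7312 0.9838
94.4525 72.2738 39.8435 13.4676 1.9489 0.0000
102.4697 84.5370 57.1071 23.0188 3.8607 0.0000 0.0000
108.9521 94.4525 72.2738 38.3492 7.6479 0.0000 0.0000 0.0000
114.1934 102.4697 84.5370 57.1071 15.1500 0.0000 0.0000 0.0000 0.0000

params: Δt=0.22400 u=1.23677 d=0.80856 q=0.48664 e^(-rΔt)=0.98334
t_8 payoffs: 114.1934 102.4697 84.5370 57.1071 15.1500 0.0000 0.0000 0.0000 0.0000
t_7: node(7,0) S=27.3779 payoff=108.9521 vs cont=106.6808 → 108.9521 [stop]  node(7,1) S=41.8775 payoff=94.4525 vs cont=92.1813 → 94.4525 [stop]  node(7,2) S=64.0562 payoff=72.2738 vs cont=70.0026 → 72.2738 [stop]  node(7,3) S=97.9808 payoff=38.3492 vs cont=36.0780 → 38.3492 [stop]  node(7,4) S=149.8722 payoff=0.0000 vs cont=7.6479 → 7.6479 [wait]  node(7,5) S=229.2456 payoff=0.0000 vs cont=0.0000 → 0.0000 [wait]  node(7,6) S=350.6557 payoff=0.0000 vs cont=0.0000 → 0.0000 [wait]  node(7,7) S=536.3657 payoff=0.0000 vs cont=0.0000 → 0.0000 [wait]  ⇒ S*(7)=97.9808
t_6: node(6,0) S=33.8603 payoff=102.4697 vs cont=100.1985 → 102.4697 [stop]  node(6,1) S=51.7930 payoff=84.5370 vs cont=82.2658 → 84.5370 [stop]  node(6,2) S=79.2229 payoff=57.1071 vs cont=54.8359 → 57.1071 [stop]  node(6,3) S=121.1800 payoff=15.1500 vs cont=23.0188 → 23.0188 [wait]  node(6,4) S=185.3578 payoff=0.0000 vs cont=3.8607 → 3.8607 [wait]  node(6,5) S=283.5247 payoff=0.0000 vs cont=0.0000 → 0.0000 [wait]  node(6,6) S=433.6816 payoff=0.0000 vs cont=0.0000 → 0.0000 [wait]  ⇒ S*(6)=79.2229
t_5: node(5,0) S=41.8775 payoff=94.4525 vs cont=92.1813 → 94.4525 [stop]  node(5,1) S=64.0562 payoff=72.2738 vs cont=70.0026 → 72.2738 [stop]  node(5,2) S=97.9808 payoff=38.3492 vs cont=39.8435 → 39.8435 [wait]  node(5,3) S=149.8722 payoff=0.0000 vs cont=13.4676 → 13.4676 [wait]  node(5,4) S=229.2456 payoff=0.0000 vs cont=1.9489 → 1.9489 [wait]  node(5,5) S=350.6557 payoff=0.0000 vs cont=0.0000 → 0.0000 [wait]  ⇒ S*(5)=64.0562
t_4: node(4,0) S=51.7930 payoff=84.5370 vs cont=82.2658 → 84.5370 [stop]  node(4,1) S=79.2229 payoff=57.1071 vs cont=55.5509 → 57.1071 [stop]  node(4,2) S=121.1800 payoff=15.1500 vs cont=26.5581 → 26.5581 [wait]  node(4,3) S=185.3578 payoff=0.0000 vs cont=7.7312 → 7.7312 [wait]  node(4,4) S=283.5247 payoff=0.0000 vs cont=0.9838 → 0.9838 [wait]  ⇒ S*(4)=79.2229
t_3: node(3,0) S=64.0562 payoff=72.2738 vs cont=70.0026 → 72.2738 [stop]  node(3,1) S=97.9808 payoff=38.3492 vs cont=41.5371 → 41.5371 [wait]  node(3,2) S=149.8722 payoff=0.0000 vs cont=17.1064 → 17.1064 [wait]  node(3,3) S=229.2456 payoff=0.0000 vs cont=4.3736 → 4.3736 [wait]  ⇒ S*(3)=64.0562
t_2: node(2,0) S=79.2229 payoff=57.1071 vs cont=56.3613 → 57.1071 [stop]  node(2,1) S=121.1800 payoff=15.1500 vs cont=29.1543 → 29.1543 [wait]  node(2,2) S=185.3578 payoff=0.0000 vs cont=10.7284 → 10.7284 [wait]  ⇒ S*(2)=79.2229
t_1: node(1,0) S=97.9808 payoff=38.3492 vs cont=42.7795 → 42.7795 [wait]  node(1,1) S=149.8722 payoff=0.0000 vs cont=19.8513 → 19.8513 [wait]  ⇒ S*(1)=-
t_0: node(0,0) S=121.1800 payoff=15.1500 vs cont=31.0950 → 31.0950 [wait]  ⇒ S*(0)=-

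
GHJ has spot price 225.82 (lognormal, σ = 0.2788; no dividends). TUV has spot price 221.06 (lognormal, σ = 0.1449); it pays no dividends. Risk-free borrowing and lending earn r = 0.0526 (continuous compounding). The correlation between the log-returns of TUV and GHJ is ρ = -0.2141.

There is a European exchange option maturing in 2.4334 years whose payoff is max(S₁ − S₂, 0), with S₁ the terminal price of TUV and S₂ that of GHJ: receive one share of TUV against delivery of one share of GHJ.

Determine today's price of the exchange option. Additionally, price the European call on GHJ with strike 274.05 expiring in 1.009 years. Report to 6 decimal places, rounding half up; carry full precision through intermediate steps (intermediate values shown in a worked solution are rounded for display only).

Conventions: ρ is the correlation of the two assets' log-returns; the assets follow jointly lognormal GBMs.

σ_eff = √(σ₁² + σ₂² − 2ρσ₁σ₂) = √(0.1449² + 0.2788² − 2·-0.2141·0.1449·0.2788) = 0.340623
d₁ = (ln(S₁/S₂) + (q₂ − q₁ + σ_eff²/2)T) / (σ_eff√T) = (ln(221.06/225.82) + (0.0 − 0.0 + 0.058012)·2.4334) / 0.531350 = 0.225581
d₂ = d₁ − σ_eff√T = 0.225581 − 0.531350 = -0.305769
N(d₁) = 0.589236,  N(d₂) = 0.379890
V = S₁·e^{−q₁T}·N(d₁) − S₂·e^{−q₂T}·N(d₂) = 130.256557 − 85.786808 = 44.469749
[vanilla: GHJ call K=274.05]
σ√T = 0.2788·√1.009 = 0.280052
d₁ = (ln(S/K) + (r+σ²/2)T) / (σ√T) = (ln(225.82/274.05) + (0.0526+0.2788²/2)·1.009) / 0.280052 = (-0.193572 + 0.092288) / 0.280052 = -0.361663
d₂ = d₁ − σ√T = -0.361663 − 0.280052 = -0.641715
e^{−rT} = 0.948310
N(d₁) = 0.358802,  N(d₂) = 0.260529
price = S·N(d₁) − K·e^{−rT}·N(d₂) = 81.024631 − 67.707467 = 13.317164

exchange price = 44.469749
price(GHJ call K=274.05) = 13.317164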